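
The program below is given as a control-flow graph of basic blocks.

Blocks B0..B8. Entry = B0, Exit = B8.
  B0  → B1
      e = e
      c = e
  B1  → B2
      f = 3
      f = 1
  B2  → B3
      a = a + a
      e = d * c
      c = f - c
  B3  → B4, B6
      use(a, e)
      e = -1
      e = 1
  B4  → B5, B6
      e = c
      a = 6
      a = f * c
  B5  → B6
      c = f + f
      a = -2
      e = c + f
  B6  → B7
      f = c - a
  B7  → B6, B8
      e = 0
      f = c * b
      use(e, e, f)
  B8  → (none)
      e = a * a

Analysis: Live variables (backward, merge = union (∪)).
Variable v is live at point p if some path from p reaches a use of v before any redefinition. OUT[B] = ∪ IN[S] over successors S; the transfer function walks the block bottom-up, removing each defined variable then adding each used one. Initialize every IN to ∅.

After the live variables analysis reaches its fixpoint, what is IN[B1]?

Per-block solution:
  B0:   IN={a, b, d, e}   OUT={a, b, c, d}
  B1:   IN={a, b, c, d}   OUT={a, b, c, d, f}
  B2:   IN={a, b, c, d, f}   OUT={a, b, c, e, f}
  B3:   IN={a, b, c, e, f}   OUT={a, b, c, f}
  B4:   IN={b, c, f}   OUT={a, b, c, f}
  B5:   IN={b, f}   OUT={a, b, c}
  B6:   IN={a, b, c}   OUT={a, b, c}
  B7:   IN={a, b, c}   OUT={a, b, c}
  B8:   IN={a}   OUT={}

Merge at B1: OUT[B1] = IN[B2] = {a, b, c, d, f}
Applying B1's transfer function to that OUT value gives IN[B1] (row B1 above).

Answer: {a, b, c, d}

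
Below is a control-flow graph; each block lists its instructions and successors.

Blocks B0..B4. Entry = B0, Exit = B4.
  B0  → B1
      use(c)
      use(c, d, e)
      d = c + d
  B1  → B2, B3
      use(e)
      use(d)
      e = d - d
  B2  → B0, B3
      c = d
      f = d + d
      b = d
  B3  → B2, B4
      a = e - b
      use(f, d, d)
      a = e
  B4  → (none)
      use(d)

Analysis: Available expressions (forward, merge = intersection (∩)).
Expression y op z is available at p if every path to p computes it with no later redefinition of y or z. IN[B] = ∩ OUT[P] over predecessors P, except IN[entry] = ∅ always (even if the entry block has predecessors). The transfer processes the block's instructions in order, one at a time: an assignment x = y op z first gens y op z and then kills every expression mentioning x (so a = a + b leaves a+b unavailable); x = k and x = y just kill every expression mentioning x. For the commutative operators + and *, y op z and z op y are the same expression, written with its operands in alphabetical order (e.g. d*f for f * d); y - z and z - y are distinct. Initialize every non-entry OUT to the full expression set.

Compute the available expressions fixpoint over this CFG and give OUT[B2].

Converged values:
  B0: | IN={} | OUT={}
  B1: | IN={} | OUT={d-d}
  B2: | IN={d-d} | OUT={d+d, d-d}
  B3: | IN={d-d} | OUT={d-d, e-b}
  B4: | IN={d-d, e-b} | OUT={d-d, e-b}

Merge at B2: IN[B2] = OUT[B1] ∩ OUT[B3] = {d-d}
Applying B2's transfer function to that IN value gives OUT[B2] (row B2 above).

Answer: {d+d, d-d}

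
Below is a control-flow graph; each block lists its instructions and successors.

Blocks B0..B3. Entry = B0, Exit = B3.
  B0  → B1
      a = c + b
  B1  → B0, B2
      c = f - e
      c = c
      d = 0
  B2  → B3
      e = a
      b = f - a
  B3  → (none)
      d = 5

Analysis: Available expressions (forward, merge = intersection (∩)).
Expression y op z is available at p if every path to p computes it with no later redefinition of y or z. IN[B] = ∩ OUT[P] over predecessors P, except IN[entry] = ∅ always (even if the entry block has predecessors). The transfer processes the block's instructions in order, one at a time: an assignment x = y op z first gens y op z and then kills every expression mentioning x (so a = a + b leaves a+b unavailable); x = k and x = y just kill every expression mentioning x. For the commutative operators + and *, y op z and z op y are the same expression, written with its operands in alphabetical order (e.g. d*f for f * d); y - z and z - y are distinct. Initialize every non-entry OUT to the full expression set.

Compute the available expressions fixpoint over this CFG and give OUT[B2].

Answer: {f-a}

Derivation:
Converged values:
  B0: | IN={} | OUT={b+c}
  B1: | IN={b+c} | OUT={f-e}
  B2: | IN={f-e} | OUT={f-a}
  B3: | IN={f-a} | OUT={f-a}

Merge at B2: IN[B2] = OUT[B1] = {f-e}
Applying B2's transfer function to that IN value gives OUT[B2] (row B2 above).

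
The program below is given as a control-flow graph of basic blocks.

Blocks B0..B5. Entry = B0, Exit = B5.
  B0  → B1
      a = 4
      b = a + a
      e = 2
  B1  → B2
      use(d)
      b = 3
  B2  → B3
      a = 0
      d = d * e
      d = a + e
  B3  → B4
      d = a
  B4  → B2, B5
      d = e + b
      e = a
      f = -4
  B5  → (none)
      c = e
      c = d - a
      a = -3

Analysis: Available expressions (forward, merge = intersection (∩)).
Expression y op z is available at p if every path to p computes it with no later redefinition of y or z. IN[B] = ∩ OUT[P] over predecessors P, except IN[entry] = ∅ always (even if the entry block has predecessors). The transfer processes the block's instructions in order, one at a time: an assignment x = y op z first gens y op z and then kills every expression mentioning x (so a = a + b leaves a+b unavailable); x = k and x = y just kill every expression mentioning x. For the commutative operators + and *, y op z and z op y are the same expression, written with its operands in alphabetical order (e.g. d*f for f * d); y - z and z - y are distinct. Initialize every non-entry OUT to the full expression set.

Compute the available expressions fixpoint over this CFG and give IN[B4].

Answer: {a+e}

Derivation:
Per-block solution:
  B0: | IN={} | OUT={a+a}
  B1: | IN={a+a} | OUT={a+a}
  B2: | IN={} | OUT={a+e}
  B3: | IN={a+e} | OUT={a+e}
  B4: | IN={a+e} | OUT={}
  B5: | IN={} | OUT={}

Merge at B4: IN[B4] = OUT[B3] = {a+e}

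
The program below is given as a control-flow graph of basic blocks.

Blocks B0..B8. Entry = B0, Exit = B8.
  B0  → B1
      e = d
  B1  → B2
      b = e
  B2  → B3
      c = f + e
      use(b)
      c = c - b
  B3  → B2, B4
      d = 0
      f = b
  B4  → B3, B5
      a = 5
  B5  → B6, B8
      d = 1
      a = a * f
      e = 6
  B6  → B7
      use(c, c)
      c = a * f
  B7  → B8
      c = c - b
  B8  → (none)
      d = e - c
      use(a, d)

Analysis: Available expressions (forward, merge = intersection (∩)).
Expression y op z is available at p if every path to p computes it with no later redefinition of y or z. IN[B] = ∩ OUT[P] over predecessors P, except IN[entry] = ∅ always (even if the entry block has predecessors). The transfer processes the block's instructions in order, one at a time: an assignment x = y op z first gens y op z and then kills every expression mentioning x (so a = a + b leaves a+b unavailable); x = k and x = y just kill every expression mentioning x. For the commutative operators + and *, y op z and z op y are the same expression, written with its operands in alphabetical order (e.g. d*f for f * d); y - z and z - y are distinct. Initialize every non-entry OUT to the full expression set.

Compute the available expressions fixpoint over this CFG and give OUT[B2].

Answer: {e+f}

Working:
Per-block solution:
  B0: | IN={} | OUT={}
  B1: | IN={} | OUT={}
  B2: | IN={} | OUT={e+f}
  B3: | IN={} | OUT={}
  B4: | IN={} | OUT={}
  B5: | IN={} | OUT={}
  B6: | IN={} | OUT={a*f}
  B7: | IN={a*f} | OUT={a*f}
  B8: | IN={} | OUT={e-c}

Merge at B2: IN[B2] = OUT[B1] ∩ OUT[B3] = {}
Applying B2's transfer function to that IN value gives OUT[B2] (row B2 above).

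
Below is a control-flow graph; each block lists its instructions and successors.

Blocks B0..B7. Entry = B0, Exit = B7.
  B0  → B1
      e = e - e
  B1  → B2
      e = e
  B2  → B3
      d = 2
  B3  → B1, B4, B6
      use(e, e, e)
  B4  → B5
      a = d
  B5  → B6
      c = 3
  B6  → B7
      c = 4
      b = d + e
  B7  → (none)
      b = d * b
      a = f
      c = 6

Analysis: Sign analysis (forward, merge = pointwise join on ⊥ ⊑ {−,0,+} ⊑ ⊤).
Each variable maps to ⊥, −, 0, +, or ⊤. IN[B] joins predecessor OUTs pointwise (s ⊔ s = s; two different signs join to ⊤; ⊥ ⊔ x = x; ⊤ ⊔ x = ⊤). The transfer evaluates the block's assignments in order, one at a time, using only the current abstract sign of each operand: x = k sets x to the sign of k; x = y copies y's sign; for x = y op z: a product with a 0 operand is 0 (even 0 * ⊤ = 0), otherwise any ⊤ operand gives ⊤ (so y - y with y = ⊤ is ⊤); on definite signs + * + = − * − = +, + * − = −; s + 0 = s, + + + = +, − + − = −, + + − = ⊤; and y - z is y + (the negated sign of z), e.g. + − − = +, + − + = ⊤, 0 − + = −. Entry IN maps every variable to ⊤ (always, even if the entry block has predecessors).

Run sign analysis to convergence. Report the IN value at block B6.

Fixpoint table:
  B0: | IN=(all ⊤) | OUT=(all ⊤)
  B1: | IN=(all ⊤) | OUT=(all ⊤)
  B2: | IN=(all ⊤) | OUT={d:+; rest ⊤}
  B3: | IN={d:+; rest ⊤} | OUT={d:+; rest ⊤}
  B4: | IN={d:+; rest ⊤} | OUT={a:+, d:+; rest ⊤}
  B5: | IN={a:+, d:+; rest ⊤} | OUT={a:+, c:+, d:+; rest ⊤}
  B6: | IN={d:+; rest ⊤} | OUT={c:+, d:+; rest ⊤}
  B7: | IN={c:+, d:+; rest ⊤} | OUT={c:+, d:+; rest ⊤}

Merge at B6: IN[B6] = OUT[B3] ⊔ OUT[B5] = {a: ⊤, b: ⊤, c: ⊤, d: +, e: ⊤, f: ⊤}

Answer: {a: ⊤, b: ⊤, c: ⊤, d: +, e: ⊤, f: ⊤}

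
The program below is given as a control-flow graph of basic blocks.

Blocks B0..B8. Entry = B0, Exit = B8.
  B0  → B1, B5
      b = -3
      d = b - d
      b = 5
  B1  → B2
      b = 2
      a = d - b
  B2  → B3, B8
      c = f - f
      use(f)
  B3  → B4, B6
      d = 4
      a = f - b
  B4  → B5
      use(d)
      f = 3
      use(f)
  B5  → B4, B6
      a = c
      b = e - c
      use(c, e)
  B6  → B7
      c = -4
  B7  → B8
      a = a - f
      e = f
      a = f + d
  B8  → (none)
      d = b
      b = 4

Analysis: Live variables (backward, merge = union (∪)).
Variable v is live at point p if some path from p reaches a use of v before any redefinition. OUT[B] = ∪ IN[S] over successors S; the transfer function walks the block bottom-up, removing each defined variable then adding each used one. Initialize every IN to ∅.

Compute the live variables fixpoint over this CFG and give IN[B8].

Answer: {b}

Trace:
Per-block solution:
  B0:  IN={c, d, e, f}  OUT={c, d, e, f}
  B1:  IN={d, e, f}  OUT={b, e, f}
  B2:  IN={b, e, f}  OUT={b, c, e, f}
  B3:  IN={b, c, e, f}  OUT={a, b, c, d, e, f}
  B4:  IN={c, d, e}  OUT={c, d, e, f}
  B5:  IN={c, d, e, f}  OUT={a, b, c, d, e, f}
  B6:  IN={a, b, d, f}  OUT={a, b, d, f}
  B7:  IN={a, b, d, f}  OUT={b}
  B8:  IN={b}  OUT={}

B8 is the boundary node: OUT[B8] = {}
Applying B8's transfer function to that OUT value gives IN[B8] (row B8 above).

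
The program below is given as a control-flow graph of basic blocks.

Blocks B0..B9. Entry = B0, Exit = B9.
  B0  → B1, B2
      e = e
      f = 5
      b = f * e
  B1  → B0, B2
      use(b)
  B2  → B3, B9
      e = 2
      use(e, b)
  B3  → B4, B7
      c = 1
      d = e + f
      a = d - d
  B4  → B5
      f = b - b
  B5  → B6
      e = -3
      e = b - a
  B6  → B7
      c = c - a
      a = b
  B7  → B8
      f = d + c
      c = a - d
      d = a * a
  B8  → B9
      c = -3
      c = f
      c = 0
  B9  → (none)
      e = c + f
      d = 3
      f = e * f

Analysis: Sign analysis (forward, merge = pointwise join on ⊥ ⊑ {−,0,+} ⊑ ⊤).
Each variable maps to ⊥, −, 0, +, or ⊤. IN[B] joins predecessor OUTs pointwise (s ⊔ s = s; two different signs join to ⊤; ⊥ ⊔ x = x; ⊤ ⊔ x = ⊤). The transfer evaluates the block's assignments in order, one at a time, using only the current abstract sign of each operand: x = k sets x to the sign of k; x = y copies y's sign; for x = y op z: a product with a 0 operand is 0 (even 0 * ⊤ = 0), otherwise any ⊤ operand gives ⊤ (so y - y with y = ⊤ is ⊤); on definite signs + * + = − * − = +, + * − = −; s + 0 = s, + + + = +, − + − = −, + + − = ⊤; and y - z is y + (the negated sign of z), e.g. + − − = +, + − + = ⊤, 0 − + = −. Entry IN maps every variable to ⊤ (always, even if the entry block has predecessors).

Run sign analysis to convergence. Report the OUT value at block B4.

Answer: {a: ⊤, b: ⊤, c: +, d: +, e: +, f: ⊤}

Trace:
Fixpoint table:
  B0:   IN=(all ⊤)   OUT={f:+; rest ⊤}
  B1:   IN={f:+; rest ⊤}   OUT={f:+; rest ⊤}
  B2:   IN={f:+; rest ⊤}   OUT={e:+, f:+; rest ⊤}
  B3:   IN={e:+, f:+; rest ⊤}   OUT={c:+, d:+, e:+, f:+; rest ⊤}
  B4:   IN={c:+, d:+, e:+, f:+; rest ⊤}   OUT={c:+, d:+, e:+; rest ⊤}
  B5:   IN={c:+, d:+, e:+; rest ⊤}   OUT={c:+, d:+; rest ⊤}
  B6:   IN={c:+, d:+; rest ⊤}   OUT={d:+; rest ⊤}
  B7:   IN={d:+; rest ⊤}   OUT=(all ⊤)
  B8:   IN=(all ⊤)   OUT={c:0; rest ⊤}
  B9:   IN=(all ⊤)   OUT={d:+; rest ⊤}

Merge at B4: IN[B4] = OUT[B3] = {a: ⊤, b: ⊤, c: +, d: +, e: +, f: +}
Applying B4's transfer function to that IN value gives OUT[B4] (row B4 above).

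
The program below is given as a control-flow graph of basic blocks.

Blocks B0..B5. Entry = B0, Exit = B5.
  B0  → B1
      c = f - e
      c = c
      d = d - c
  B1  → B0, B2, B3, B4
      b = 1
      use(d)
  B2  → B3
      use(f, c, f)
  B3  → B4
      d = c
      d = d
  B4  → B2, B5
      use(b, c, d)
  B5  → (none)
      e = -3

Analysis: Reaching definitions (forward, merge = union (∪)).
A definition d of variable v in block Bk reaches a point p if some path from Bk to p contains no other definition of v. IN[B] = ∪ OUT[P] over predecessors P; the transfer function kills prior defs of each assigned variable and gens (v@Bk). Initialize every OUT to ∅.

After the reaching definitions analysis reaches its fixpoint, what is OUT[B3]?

Converged values:
  B0:  IN={b@B1, c@B0, d@B0}  OUT={b@B1, c@B0, d@B0}
  B1:  IN={b@B1, c@B0, d@B0}  OUT={b@B1, c@B0, d@B0}
  B2:  IN={b@B1, c@B0, d@B0, d@B3}  OUT={b@B1, c@B0, d@B0, d@B3}
  B3:  IN={b@B1, c@B0, d@B0, d@B3}  OUT={b@B1, c@B0, d@B3}
  B4:  IN={b@B1, c@B0, d@B0, d@B3}  OUT={b@B1, c@B0, d@B0, d@B3}
  B5:  IN={b@B1, c@B0, d@B0, d@B3}  OUT={b@B1, c@B0, d@B0, d@B3, e@B5}

Merge at B3: IN[B3] = OUT[B1] ⊔ OUT[B2] = {b@B1, c@B0, d@B0, d@B3}
Applying B3's transfer function to that IN value gives OUT[B3] (row B3 above).

Answer: {b@B1, c@B0, d@B3}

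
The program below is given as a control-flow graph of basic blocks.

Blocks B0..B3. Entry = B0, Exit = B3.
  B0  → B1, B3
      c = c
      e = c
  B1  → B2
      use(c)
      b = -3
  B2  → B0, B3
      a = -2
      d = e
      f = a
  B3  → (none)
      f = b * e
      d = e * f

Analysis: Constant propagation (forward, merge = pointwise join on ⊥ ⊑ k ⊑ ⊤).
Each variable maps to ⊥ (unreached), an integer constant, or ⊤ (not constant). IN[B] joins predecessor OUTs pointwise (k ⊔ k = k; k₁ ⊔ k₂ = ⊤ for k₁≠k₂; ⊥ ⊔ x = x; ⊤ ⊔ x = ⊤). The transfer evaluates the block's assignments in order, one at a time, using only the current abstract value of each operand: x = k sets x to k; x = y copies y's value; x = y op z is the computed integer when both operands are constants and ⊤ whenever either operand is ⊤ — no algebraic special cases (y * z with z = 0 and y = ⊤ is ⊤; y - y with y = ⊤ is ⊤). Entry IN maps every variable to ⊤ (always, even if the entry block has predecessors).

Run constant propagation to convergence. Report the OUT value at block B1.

Per-block solution:
  B0:   IN=(all ⊤)   OUT=(all ⊤)
  B1:   IN=(all ⊤)   OUT={b:-3; rest ⊤}
  B2:   IN={b:-3; rest ⊤}   OUT={a:-2, b:-3, f:-2; rest ⊤}
  B3:   IN=(all ⊤)   OUT=(all ⊤)

Merge at B1: IN[B1] = OUT[B0] = {a: ⊤, b: ⊤, c: ⊤, d: ⊤, e: ⊤, f: ⊤}
Applying B1's transfer function to that IN value gives OUT[B1] (row B1 above).

Answer: {a: ⊤, b: -3, c: ⊤, d: ⊤, e: ⊤, f: ⊤}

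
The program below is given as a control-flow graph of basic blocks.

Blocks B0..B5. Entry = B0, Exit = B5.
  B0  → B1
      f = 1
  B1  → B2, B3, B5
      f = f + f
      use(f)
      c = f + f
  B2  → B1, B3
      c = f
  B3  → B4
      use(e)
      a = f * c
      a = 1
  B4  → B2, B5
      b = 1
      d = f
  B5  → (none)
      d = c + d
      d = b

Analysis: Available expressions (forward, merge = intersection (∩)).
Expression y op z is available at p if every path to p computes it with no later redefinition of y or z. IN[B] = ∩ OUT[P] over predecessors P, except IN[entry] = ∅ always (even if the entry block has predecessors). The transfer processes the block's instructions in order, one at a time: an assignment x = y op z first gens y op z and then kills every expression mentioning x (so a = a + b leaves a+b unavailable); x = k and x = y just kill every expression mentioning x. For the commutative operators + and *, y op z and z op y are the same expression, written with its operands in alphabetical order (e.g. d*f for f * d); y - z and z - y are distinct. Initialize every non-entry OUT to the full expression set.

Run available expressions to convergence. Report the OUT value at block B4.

Fixpoint table:
  B0:  IN={}  OUT={}
  B1:  IN={}  OUT={f+f}
  B2:  IN={f+f}  OUT={f+f}
  B3:  IN={f+f}  OUT={c*f, f+f}
  B4:  IN={c*f, f+f}  OUT={c*f, f+f}
  B5:  IN={f+f}  OUT={f+f}

Merge at B4: IN[B4] = OUT[B3] = {c*f, f+f}
Applying B4's transfer function to that IN value gives OUT[B4] (row B4 above).

Answer: {c*f, f+f}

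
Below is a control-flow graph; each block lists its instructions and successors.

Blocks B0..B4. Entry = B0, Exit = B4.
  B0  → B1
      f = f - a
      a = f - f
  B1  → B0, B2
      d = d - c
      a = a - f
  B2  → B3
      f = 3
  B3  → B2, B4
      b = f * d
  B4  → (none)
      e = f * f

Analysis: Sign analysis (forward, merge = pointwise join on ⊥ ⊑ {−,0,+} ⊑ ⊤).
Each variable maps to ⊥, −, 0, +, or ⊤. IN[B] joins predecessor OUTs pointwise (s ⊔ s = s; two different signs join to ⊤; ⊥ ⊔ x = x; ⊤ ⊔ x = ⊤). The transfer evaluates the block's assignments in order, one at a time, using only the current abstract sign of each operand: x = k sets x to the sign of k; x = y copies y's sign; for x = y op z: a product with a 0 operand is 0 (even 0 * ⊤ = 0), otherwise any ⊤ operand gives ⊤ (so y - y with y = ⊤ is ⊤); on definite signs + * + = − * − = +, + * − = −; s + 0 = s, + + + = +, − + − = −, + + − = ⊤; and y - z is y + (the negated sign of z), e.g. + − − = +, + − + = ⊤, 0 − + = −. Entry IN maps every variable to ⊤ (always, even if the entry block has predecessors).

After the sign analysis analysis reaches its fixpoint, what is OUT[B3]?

Answer: {a: ⊤, b: ⊤, c: ⊤, d: ⊤, e: ⊤, f: +}

Working:
Fixpoint table:
  B0: | IN=(all ⊤) | OUT=(all ⊤)
  B1: | IN=(all ⊤) | OUT=(all ⊤)
  B2: | IN=(all ⊤) | OUT={f:+; rest ⊤}
  B3: | IN={f:+; rest ⊤} | OUT={f:+; rest ⊤}
  B4: | IN={f:+; rest ⊤} | OUT={e:+, f:+; rest ⊤}

Merge at B3: IN[B3] = OUT[B2] = {a: ⊤, b: ⊤, c: ⊤, d: ⊤, e: ⊤, f: +}
Applying B3's transfer function to that IN value gives OUT[B3] (row B3 above).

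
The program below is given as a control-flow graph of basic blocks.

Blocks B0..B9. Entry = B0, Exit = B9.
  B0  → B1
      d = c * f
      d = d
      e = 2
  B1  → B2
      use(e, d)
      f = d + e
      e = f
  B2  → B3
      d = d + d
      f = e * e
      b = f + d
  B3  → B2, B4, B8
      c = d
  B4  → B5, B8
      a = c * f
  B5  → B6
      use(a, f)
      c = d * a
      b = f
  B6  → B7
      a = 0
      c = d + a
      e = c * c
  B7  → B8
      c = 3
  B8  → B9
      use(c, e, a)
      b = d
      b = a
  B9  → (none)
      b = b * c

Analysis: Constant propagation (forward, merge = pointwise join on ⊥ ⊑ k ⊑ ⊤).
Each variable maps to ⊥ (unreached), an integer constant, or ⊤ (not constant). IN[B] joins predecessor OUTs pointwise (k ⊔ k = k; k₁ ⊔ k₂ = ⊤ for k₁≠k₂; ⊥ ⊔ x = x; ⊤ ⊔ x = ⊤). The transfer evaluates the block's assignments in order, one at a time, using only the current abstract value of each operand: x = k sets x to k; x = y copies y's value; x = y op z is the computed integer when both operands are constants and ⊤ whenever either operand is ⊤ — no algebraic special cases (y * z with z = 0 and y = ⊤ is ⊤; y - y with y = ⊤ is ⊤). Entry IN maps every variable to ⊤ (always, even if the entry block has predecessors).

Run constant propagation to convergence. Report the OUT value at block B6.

Answer: {a: 0, b: ⊤, c: ⊤, d: ⊤, e: ⊤, f: ⊤}

Working:
Per-block solution:
  B0: | IN=(all ⊤) | OUT={e:2; rest ⊤}
  B1: | IN={e:2; rest ⊤} | OUT=(all ⊤)
  B2: | IN=(all ⊤) | OUT=(all ⊤)
  B3: | IN=(all ⊤) | OUT=(all ⊤)
  B4: | IN=(all ⊤) | OUT=(all ⊤)
  B5: | IN=(all ⊤) | OUT=(all ⊤)
  B6: | IN=(all ⊤) | OUT={a:0; rest ⊤}
  B7: | IN={a:0; rest ⊤} | OUT={a:0, c:3; rest ⊤}
  B8: | IN=(all ⊤) | OUT=(all ⊤)
  B9: | IN=(all ⊤) | OUT=(all ⊤)

Merge at B6: IN[B6] = OUT[B5] = {a: ⊤, b: ⊤, c: ⊤, d: ⊤, e: ⊤, f: ⊤}
Applying B6's transfer function to that IN value gives OUT[B6] (row B6 above).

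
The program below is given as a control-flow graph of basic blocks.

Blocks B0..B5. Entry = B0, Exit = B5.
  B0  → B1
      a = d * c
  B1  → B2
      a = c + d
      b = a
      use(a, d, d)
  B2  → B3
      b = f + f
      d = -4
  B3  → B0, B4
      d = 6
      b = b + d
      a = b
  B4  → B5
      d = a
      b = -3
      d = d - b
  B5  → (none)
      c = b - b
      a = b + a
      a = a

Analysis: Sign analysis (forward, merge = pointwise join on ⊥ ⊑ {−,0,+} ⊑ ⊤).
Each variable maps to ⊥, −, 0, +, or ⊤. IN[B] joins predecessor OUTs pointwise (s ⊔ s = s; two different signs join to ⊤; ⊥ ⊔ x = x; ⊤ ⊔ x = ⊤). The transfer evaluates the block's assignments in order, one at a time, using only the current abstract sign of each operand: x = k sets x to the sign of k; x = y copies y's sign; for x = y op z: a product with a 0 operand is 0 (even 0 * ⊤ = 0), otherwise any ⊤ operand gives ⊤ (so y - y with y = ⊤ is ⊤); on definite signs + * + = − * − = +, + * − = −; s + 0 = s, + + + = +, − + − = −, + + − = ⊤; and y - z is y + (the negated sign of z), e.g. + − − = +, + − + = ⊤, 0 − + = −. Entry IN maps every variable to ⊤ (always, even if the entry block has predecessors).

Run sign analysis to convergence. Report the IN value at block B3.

Answer: {a: ⊤, b: ⊤, c: ⊤, d: -, e: ⊤, f: ⊤}

Working:
Converged values:
  B0: | IN=(all ⊤) | OUT=(all ⊤)
  B1: | IN=(all ⊤) | OUT=(all ⊤)
  B2: | IN=(all ⊤) | OUT={d:-; rest ⊤}
  B3: | IN={d:-; rest ⊤} | OUT={d:+; rest ⊤}
  B4: | IN={d:+; rest ⊤} | OUT={b:-; rest ⊤}
  B5: | IN={b:-; rest ⊤} | OUT={b:-; rest ⊤}

Merge at B3: IN[B3] = OUT[B2] = {a: ⊤, b: ⊤, c: ⊤, d: -, e: ⊤, f: ⊤}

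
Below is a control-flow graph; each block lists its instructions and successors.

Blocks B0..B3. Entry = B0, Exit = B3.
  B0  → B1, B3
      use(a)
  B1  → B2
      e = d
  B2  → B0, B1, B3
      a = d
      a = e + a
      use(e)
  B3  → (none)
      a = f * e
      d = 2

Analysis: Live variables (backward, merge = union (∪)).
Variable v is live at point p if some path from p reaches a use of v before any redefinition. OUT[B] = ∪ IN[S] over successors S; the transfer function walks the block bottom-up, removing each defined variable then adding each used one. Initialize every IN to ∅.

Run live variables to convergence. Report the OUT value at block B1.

Per-block solution:
  B0:  IN={a, d, e, f}  OUT={d, e, f}
  B1:  IN={d, f}  OUT={d, e, f}
  B2:  IN={d, e, f}  OUT={a, d, e, f}
  B3:  IN={e, f}  OUT={}

Merge at B1: OUT[B1] = IN[B2] = {d, e, f}

Answer: {d, e, f}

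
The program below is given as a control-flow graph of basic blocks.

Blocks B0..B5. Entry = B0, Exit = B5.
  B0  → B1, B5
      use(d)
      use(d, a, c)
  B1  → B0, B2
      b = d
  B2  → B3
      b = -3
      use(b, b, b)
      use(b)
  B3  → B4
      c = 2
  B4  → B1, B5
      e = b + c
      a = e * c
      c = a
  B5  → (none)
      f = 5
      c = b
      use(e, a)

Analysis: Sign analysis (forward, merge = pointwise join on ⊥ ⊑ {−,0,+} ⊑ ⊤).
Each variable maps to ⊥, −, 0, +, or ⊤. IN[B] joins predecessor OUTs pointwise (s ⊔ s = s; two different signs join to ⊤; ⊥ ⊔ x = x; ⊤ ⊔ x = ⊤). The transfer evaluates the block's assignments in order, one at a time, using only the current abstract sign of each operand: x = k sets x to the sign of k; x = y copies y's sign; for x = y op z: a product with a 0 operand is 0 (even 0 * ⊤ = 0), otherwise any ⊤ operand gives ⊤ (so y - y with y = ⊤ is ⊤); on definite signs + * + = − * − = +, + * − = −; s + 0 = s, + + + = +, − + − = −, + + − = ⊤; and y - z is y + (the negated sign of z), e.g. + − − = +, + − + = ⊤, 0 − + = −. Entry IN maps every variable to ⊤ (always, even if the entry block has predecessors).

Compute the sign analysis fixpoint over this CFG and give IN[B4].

Answer: {a: ⊤, b: -, c: +, d: ⊤, e: ⊤, f: ⊤}

Trace:
Per-block solution:
  B0:  IN=(all ⊤)  OUT=(all ⊤)
  B1:  IN=(all ⊤)  OUT=(all ⊤)
  B2:  IN=(all ⊤)  OUT={b:-; rest ⊤}
  B3:  IN={b:-; rest ⊤}  OUT={b:-, c:+; rest ⊤}
  B4:  IN={b:-, c:+; rest ⊤}  OUT={b:-; rest ⊤}
  B5:  IN=(all ⊤)  OUT={f:+; rest ⊤}

Merge at B4: IN[B4] = OUT[B3] = {a: ⊤, b: -, c: +, d: ⊤, e: ⊤, f: ⊤}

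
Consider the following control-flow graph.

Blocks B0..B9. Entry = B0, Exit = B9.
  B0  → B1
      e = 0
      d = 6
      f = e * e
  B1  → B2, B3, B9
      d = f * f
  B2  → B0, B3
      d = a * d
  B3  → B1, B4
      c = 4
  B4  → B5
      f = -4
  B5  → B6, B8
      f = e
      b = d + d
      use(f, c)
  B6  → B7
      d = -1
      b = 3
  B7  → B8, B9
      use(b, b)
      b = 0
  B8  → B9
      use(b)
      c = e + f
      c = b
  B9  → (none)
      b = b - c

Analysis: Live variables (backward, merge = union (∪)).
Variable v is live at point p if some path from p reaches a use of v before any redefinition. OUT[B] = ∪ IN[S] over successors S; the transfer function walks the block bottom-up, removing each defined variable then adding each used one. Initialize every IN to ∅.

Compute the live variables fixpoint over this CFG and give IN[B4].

Answer: {c, d, e}

Working:
Converged values:
  B0:  IN={a, b, c}  OUT={a, b, c, e, f}
  B1:  IN={a, b, c, e, f}  OUT={a, b, c, d, e, f}
  B2:  IN={a, b, c, d, e, f}  OUT={a, b, c, d, e, f}
  B3:  IN={a, b, d, e, f}  OUT={a, b, c, d, e, f}
  B4:  IN={c, d, e}  OUT={c, d, e}
  B5:  IN={c, d, e}  OUT={b, c, e, f}
  B6:  IN={c, e, f}  OUT={b, c, e, f}
  B7:  IN={b, c, e, f}  OUT={b, c, e, f}
  B8:  IN={b, e, f}  OUT={b, c}
  B9:  IN={b, c}  OUT={}

Merge at B4: OUT[B4] = IN[B5] = {c, d, e}
Applying B4's transfer function to that OUT value gives IN[B4] (row B4 above).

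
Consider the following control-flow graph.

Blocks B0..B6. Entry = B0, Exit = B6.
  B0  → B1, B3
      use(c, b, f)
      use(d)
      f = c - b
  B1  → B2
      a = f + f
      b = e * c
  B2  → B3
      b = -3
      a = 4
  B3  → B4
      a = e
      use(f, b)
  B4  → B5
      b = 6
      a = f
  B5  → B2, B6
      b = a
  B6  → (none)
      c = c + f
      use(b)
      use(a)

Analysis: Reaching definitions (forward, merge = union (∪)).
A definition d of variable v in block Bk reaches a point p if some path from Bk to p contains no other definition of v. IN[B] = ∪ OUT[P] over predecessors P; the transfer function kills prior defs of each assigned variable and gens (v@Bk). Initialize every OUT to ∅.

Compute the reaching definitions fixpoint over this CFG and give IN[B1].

Answer: {f@B0}

Trace:
Fixpoint table:
  B0:  IN={}  OUT={f@B0}
  B1:  IN={f@B0}  OUT={a@B1, b@B1, f@B0}
  B2:  IN={a@B1, a@B4, b@B1, b@B5, f@B0}  OUT={a@B2, b@B2, f@B0}
  B3:  IN={a@B2, b@B2, f@B0}  OUT={a@B3, b@B2, f@B0}
  B4:  IN={a@B3, b@B2, f@B0}  OUT={a@B4, b@B4, f@B0}
  B5:  IN={a@B4, b@B4, f@B0}  OUT={a@B4, b@B5, f@B0}
  B6:  IN={a@B4, b@B5, f@B0}  OUT={a@B4, b@B5, c@B6, f@B0}

Merge at B1: IN[B1] = OUT[B0] = {f@B0}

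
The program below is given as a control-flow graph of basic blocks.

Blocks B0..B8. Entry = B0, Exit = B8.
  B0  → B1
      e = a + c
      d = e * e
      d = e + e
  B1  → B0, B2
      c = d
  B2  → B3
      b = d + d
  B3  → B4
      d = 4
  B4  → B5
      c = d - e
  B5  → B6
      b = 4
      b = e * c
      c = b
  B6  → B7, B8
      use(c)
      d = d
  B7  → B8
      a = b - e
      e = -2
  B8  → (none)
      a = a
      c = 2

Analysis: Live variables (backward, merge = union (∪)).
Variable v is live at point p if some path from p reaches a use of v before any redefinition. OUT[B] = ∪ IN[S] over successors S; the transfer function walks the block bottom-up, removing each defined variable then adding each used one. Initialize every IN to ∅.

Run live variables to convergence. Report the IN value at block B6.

Answer: {a, b, c, d, e}

Working:
Per-block solution:
  B0:  IN={a, c}  OUT={a, d, e}
  B1:  IN={a, d, e}  OUT={a, c, d, e}
  B2:  IN={a, d, e}  OUT={a, e}
  B3:  IN={a, e}  OUT={a, d, e}
  B4:  IN={a, d, e}  OUT={a, c, d, e}
  B5:  IN={a, c, d, e}  OUT={a, b, c, d, e}
  B6:  IN={a, b, c, d, e}  OUT={a, b, e}
  B7:  IN={b, e}  OUT={a}
  B8:  IN={a}  OUT={}

Merge at B6: OUT[B6] = IN[B7] ⊔ IN[B8] = {a, b, e}
Applying B6's transfer function to that OUT value gives IN[B6] (row B6 above).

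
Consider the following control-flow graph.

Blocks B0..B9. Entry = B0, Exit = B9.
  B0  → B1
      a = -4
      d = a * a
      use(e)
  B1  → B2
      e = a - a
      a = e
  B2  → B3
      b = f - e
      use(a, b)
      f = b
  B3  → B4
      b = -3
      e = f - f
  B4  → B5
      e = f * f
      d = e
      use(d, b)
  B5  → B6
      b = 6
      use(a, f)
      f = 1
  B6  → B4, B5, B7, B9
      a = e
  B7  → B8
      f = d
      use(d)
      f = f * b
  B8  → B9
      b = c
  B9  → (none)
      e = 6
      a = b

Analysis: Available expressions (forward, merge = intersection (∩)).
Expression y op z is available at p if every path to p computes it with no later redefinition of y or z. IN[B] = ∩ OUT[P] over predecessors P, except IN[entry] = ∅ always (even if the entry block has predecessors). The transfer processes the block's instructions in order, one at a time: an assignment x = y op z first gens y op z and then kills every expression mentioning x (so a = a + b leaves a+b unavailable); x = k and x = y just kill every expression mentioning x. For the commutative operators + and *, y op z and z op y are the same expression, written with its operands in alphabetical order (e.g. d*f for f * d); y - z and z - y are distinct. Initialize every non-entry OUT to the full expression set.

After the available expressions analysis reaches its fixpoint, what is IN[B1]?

Per-block solution:
  B0: | IN={} | OUT={a*a}
  B1: | IN={a*a} | OUT={}
  B2: | IN={} | OUT={}
  B3: | IN={} | OUT={f-f}
  B4: | IN={} | OUT={f*f}
  B5: | IN={} | OUT={}
  B6: | IN={} | OUT={}
  B7: | IN={} | OUT={}
  B8: | IN={} | OUT={}
  B9: | IN={} | OUT={}

Merge at B1: IN[B1] = OUT[B0] = {a*a}

Answer: {a*a}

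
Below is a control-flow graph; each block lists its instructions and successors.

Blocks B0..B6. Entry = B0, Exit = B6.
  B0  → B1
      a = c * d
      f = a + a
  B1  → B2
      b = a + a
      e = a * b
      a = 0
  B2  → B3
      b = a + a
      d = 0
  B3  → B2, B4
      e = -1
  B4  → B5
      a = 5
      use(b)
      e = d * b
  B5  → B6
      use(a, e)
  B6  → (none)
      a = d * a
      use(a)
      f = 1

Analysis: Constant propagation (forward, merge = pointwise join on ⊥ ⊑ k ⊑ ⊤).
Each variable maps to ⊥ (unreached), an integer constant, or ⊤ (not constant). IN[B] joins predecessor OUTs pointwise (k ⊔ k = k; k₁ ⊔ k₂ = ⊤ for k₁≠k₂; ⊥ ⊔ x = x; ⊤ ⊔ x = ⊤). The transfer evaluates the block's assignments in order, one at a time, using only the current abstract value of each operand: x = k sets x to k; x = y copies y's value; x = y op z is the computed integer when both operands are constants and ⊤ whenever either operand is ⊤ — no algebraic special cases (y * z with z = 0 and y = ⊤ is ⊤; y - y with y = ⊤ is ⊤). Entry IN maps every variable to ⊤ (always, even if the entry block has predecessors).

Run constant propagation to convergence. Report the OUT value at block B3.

Answer: {a: 0, b: 0, c: ⊤, d: 0, e: -1, f: ⊤}

Working:
Converged values:
  B0:  IN=(all ⊤)  OUT=(all ⊤)
  B1:  IN=(all ⊤)  OUT={a:0; rest ⊤}
  B2:  IN={a:0; rest ⊤}  OUT={a:0, b:0, d:0; rest ⊤}
  B3:  IN={a:0, b:0, d:0; rest ⊤}  OUT={a:0, b:0, d:0, e:-1; rest ⊤}
  B4:  IN={a:0, b:0, d:0, e:-1; rest ⊤}  OUT={a:5, b:0, d:0, e:0; rest ⊤}
  B5:  IN={a:5, b:0, d:0, e:0; rest ⊤}  OUT={a:5, b:0, d:0, e:0; rest ⊤}
  B6:  IN={a:5, b:0, d:0, e:0; rest ⊤}  OUT={a:0, b:0, d:0, e:0, f:1; rest ⊤}

Merge at B3: IN[B3] = OUT[B2] = {a: 0, b: 0, c: ⊤, d: 0, e: ⊤, f: ⊤}
Applying B3's transfer function to that IN value gives OUT[B3] (row B3 above).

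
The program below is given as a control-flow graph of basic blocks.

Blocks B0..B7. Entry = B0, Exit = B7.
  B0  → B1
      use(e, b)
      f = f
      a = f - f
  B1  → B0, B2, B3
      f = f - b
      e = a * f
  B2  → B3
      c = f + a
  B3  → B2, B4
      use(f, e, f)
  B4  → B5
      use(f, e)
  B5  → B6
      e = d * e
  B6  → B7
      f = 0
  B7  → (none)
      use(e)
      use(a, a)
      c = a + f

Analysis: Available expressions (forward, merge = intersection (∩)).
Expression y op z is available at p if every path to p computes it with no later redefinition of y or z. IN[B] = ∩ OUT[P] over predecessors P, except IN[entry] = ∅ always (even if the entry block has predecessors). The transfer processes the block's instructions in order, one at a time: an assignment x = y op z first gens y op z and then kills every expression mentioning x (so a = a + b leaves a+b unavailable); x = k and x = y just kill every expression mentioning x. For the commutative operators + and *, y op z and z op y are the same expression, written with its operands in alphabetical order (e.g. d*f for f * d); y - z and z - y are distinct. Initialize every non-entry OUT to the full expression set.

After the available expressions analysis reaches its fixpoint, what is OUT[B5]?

Answer: {a*f}

Derivation:
Per-block solution:
  B0: | IN={} | OUT={f-f}
  B1: | IN={f-f} | OUT={a*f}
  B2: | IN={a*f} | OUT={a*f, a+f}
  B3: | IN={a*f} | OUT={a*f}
  B4: | IN={a*f} | OUT={a*f}
  B5: | IN={a*f} | OUT={a*f}
  B6: | IN={a*f} | OUT={}
  B7: | IN={} | OUT={a+f}

Merge at B5: IN[B5] = OUT[B4] = {a*f}
Applying B5's transfer function to that IN value gives OUT[B5] (row B5 above).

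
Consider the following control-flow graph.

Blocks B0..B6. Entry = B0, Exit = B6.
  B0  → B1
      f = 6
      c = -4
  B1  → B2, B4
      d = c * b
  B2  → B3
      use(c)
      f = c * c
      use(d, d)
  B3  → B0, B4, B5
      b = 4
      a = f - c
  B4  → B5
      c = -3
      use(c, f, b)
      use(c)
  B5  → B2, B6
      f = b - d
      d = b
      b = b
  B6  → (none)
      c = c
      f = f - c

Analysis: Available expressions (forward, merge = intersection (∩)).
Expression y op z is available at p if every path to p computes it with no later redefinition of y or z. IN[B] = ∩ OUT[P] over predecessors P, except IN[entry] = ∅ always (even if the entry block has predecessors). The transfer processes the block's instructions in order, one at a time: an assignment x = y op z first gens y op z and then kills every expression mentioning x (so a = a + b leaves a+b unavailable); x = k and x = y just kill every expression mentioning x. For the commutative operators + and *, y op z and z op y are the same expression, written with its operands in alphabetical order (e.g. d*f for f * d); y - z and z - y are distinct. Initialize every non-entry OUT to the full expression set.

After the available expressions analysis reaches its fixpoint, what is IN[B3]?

Fixpoint table:
  B0: | IN={} | OUT={}
  B1: | IN={} | OUT={b*c}
  B2: | IN={} | OUT={c*c}
  B3: | IN={c*c} | OUT={c*c, f-c}
  B4: | IN={} | OUT={}
  B5: | IN={} | OUT={}
  B6: | IN={} | OUT={}

Merge at B3: IN[B3] = OUT[B2] = {c*c}

Answer: {c*c}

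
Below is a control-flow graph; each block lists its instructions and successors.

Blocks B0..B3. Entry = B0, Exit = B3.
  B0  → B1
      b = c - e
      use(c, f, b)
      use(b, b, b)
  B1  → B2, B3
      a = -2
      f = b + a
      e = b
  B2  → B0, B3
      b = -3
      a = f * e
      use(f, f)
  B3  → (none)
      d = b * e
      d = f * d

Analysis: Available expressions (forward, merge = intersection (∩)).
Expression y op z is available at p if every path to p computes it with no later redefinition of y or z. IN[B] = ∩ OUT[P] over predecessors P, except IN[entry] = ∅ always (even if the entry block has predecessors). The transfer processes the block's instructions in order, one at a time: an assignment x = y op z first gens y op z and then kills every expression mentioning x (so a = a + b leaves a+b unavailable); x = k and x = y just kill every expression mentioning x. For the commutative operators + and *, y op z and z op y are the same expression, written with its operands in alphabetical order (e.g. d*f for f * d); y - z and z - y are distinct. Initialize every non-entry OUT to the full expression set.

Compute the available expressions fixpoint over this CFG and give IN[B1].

Per-block solution:
  B0:   IN={}   OUT={c-e}
  B1:   IN={c-e}   OUT={a+b}
  B2:   IN={a+b}   OUT={e*f}
  B3:   IN={}   OUT={b*e}

Merge at B1: IN[B1] = OUT[B0] = {c-e}

Answer: {c-e}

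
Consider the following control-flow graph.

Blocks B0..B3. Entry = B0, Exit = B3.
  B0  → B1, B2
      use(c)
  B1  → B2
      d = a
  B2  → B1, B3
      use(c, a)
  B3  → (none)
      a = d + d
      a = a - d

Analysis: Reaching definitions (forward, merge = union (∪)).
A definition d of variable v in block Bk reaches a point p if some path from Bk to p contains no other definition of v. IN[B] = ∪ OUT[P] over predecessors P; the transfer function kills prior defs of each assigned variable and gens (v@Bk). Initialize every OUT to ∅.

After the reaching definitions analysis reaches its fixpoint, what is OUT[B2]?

Answer: {d@B1}

Working:
Converged values:
  B0:  IN={}  OUT={}
  B1:  IN={d@B1}  OUT={d@B1}
  B2:  IN={d@B1}  OUT={d@B1}
  B3:  IN={d@B1}  OUT={a@B3, d@B1}

Merge at B2: IN[B2] = OUT[B0] ⊔ OUT[B1] = {d@B1}
Applying B2's transfer function to that IN value gives OUT[B2] (row B2 above).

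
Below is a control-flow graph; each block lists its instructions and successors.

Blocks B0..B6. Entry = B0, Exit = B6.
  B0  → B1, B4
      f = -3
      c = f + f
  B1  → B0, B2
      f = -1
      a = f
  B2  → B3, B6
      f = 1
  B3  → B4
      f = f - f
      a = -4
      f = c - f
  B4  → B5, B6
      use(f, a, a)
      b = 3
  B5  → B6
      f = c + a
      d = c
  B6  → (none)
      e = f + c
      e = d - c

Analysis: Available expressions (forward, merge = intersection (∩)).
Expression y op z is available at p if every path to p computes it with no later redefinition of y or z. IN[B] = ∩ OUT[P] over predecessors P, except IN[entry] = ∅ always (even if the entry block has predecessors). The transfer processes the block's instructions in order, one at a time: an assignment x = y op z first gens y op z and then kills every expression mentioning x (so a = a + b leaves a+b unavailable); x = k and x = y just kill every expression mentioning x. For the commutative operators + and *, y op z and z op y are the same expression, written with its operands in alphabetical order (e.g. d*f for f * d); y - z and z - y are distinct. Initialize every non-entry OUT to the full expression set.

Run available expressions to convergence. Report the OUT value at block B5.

Fixpoint table:
  B0: | IN={} | OUT={f+f}
  B1: | IN={f+f} | OUT={}
  B2: | IN={} | OUT={}
  B3: | IN={} | OUT={}
  B4: | IN={} | OUT={}
  B5: | IN={} | OUT={a+c}
  B6: | IN={} | OUT={c+f, d-c}

Merge at B5: IN[B5] = OUT[B4] = {}
Applying B5's transfer function to that IN value gives OUT[B5] (row B5 above).

Answer: {a+c}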